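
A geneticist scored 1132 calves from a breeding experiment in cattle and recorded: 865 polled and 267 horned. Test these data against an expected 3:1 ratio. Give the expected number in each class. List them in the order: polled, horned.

849, 283

Expected counts for N = 1132 under a 3:1 ratio (total parts = 4):
  polled: 1132 × 3/4 = 849
  horned: 1132 × 1/4 = 283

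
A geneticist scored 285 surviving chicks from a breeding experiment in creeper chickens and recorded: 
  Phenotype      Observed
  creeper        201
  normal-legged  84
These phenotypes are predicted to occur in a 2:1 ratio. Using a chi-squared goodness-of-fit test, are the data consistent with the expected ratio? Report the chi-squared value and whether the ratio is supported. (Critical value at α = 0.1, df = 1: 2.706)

1.911; consistent

Expected counts for N = 285 under a 2:1 ratio (total parts = 3):
  creeper: 285 × 2/3 = 190
  normal-legged: 285 × 1/3 = 95
χ² = Σ (O − E)² / E
  creeper: (201 − 190)² / 190 = 0.6368
  normal-legged: (84 − 95)² / 95 = 1.2737
χ² = 0.6368 + 1.2737 = 1.9105 ≈ 1.911
Degrees of freedom = 2 − 1 = 1; critical value at α = 0.1 is 2.706.
Since 1.911 < 2.706, we fail to reject the null hypothesis — the data are consistent with the 2:1 ratio.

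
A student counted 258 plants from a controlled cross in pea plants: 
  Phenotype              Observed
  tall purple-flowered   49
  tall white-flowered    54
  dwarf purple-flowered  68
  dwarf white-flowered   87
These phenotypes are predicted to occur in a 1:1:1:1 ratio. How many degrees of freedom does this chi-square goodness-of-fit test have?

3

A goodness-of-fit test with 4 phenotype classes has df = 4 − 1 = 3.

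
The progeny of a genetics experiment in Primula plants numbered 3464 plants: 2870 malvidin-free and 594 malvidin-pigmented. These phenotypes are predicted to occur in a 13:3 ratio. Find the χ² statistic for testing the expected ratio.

5.837

Total ratio parts = 16. Expected numbers out of 3464:
  malvidin-free: 3464 × 13/16 = 2814.5
  malvidin-pigmented: 3464 × 3/16 = 649.5
χ² = Σ (O − E)² / E
  malvidin-free: (2870 − 2814.5)² / 2814.5 = 1.0944
  malvidin-pigmented: (594 − 649.5)² / 649.5 = 4.7425
χ² = 1.0944 + 4.7425 = 5.8369 ≈ 5.837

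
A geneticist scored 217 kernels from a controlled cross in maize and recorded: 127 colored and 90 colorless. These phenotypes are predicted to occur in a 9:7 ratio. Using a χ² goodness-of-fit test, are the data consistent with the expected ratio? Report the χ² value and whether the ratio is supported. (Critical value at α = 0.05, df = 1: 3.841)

Expected counts for N = 217 under a 9:7 ratio (total parts = 16):
  colored: 217 × 9/16 = 122.0625
  colorless: 217 × 7/16 = 94.9375
χ² = Σ (O − E)² / E
  colored: (127 − 122.0625)² / 122.0625 = 0.1997
  colorless: (90 − 94.9375)² / 94.9375 = 0.2568
χ² = 0.1997 + 0.2568 = 0.4565 ≈ 0.457
Degrees of freedom = 2 − 1 = 1; critical value at α = 0.05 is 3.841.
Since 0.457 < 3.841, we fail to reject the null hypothesis — the data are consistent with the 9:7 ratio.

0.457; consistent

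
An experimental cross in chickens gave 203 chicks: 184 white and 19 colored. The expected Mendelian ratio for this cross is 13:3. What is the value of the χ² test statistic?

The 13:3 ratio has 16 parts, so with N = 203 the expected counts are:
  white: 203 × 13/16 = 164.9375
  colored: 203 × 3/16 = 38.0625
χ² = Σ (O − E)² / E
  white: (184 − 164.9375)² / 164.9375 = 2.2031
  colored: (19 − 38.0625)² / 38.0625 = 9.5469
χ² = 2.2031 + 9.5469 = 11.750

11.750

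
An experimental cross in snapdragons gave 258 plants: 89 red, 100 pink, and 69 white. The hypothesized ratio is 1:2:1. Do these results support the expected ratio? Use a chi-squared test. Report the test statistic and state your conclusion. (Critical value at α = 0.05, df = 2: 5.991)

Under the 1:2:1 hypothesis (Σ ratio = 4, N = 258):
  red: 258 × 1/4 = 64.5
  pink: 258 × 2/4 = 129
  white: 258 × 1/4 = 64.5
χ² = Σ (O − E)² / E
  red: (89 − 64.5)² / 64.5 = 9.3062
  pink: (100 − 129)² / 129 = 6.5194
  white: (69 − 64.5)² / 64.5 = 0.3140
χ² = 9.3062 + 6.5194 + 0.3140 = 16.1396 ≈ 16.140
Degrees of freedom = 3 − 1 = 2; critical value at α = 0.05 is 5.991.
Since 16.140 > 5.991, we reject the null hypothesis — the data do not fit the 1:2:1 ratio.

16.140; not consistent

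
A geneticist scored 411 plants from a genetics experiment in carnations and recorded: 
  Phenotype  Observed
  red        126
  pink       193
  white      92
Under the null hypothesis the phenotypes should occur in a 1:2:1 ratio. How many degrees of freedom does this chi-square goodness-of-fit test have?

2

A goodness-of-fit test with 3 phenotype classes has df = 3 − 1 = 2.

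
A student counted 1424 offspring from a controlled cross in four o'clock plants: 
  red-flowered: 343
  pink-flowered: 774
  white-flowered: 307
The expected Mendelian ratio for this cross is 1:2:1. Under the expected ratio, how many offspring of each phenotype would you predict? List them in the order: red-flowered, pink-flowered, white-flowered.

356, 712, 356

Expected counts for N = 1424 under a 1:2:1 ratio (total parts = 4):
  red-flowered: 1424 × 1/4 = 356
  pink-flowered: 1424 × 2/4 = 712
  white-flowered: 1424 × 1/4 = 356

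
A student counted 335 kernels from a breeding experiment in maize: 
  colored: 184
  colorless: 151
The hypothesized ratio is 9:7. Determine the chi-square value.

0.239

Expected counts for N = 335 under a 9:7 ratio (total parts = 16):
  colored: 335 × 9/16 = 188.4375
  colorless: 335 × 7/16 = 146.5625
χ² = Σ (O − E)² / E
  colored: (184 − 188.4375)² / 188.4375 = 0.1045
  colorless: (151 − 146.5625)² / 146.5625 = 0.1344
χ² = 0.1045 + 0.1344 = 0.2389 ≈ 0.239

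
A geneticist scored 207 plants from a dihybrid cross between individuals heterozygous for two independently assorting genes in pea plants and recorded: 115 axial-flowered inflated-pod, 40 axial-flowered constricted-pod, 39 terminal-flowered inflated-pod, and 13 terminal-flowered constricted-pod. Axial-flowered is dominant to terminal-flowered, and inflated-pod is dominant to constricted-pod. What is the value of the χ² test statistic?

A dihybrid F₂ with independent assortment and complete dominance at both loci gives a 9:3:3:1 phenotypic ratio.
The 9:3:3:1 ratio has 16 parts, so with N = 207 the expected counts are:
  axial-flowered inflated-pod: 207 × 9/16 = 116.4375
  axial-flowered constricted-pod: 207 × 3/16 = 38.8125
  terminal-flowered inflated-pod: 207 × 3/16 = 38.8125
  terminal-flowered constricted-pod: 207 × 1/16 = 12.9375
χ² = Σ (O − E)² / E
  axial-flowered inflated-pod: (115 − 116.4375)² / 116.4375 = 0.0177
  axial-flowered constricted-pod: (40 − 38.8125)² / 38.8125 = 0.0363
  terminal-flowered inflated-pod: (39 − 38.8125)² / 38.8125 = 0.0009
  terminal-flowered constricted-pod: (13 − 12.9375)² / 12.9375 = 0.0003
χ² = 0.0177 + 0.0363 + 0.0009 + 0.0003 = 0.0552 ≈ 0.055

0.055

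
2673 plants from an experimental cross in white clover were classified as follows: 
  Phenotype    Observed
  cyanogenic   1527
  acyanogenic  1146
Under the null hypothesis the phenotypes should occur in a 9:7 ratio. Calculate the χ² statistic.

Expected counts for N = 2673 under a 9:7 ratio (total parts = 16):
  cyanogenic: 2673 × 9/16 = 1503.5625
  acyanogenic: 2673 × 7/16 = 1169.4375
χ² = Σ (O − E)² / E
  cyanogenic: (1527 − 1503.5625)² / 1503.5625 = 0.3653
  acyanogenic: (1146 − 1169.4375)² / 1169.4375 = 0.4697
χ² = 0.3653 + 0.4697 = 0.835

0.835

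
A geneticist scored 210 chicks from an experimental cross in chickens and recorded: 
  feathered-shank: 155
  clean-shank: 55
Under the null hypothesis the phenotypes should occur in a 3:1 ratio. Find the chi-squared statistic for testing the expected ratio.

The 3:1 ratio has 4 parts, so with N = 210 the expected counts are:
  feathered-shank: 210 × 3/4 = 157.5
  clean-shank: 210 × 1/4 = 52.5
χ² = Σ (O − E)² / E
  feathered-shank: (155 − 157.5)² / 157.5 = 0.0397
  clean-shank: (55 − 52.5)² / 52.5 = 0.1190
χ² = 0.0397 + 0.1190 = 0.1587 ≈ 0.159

0.159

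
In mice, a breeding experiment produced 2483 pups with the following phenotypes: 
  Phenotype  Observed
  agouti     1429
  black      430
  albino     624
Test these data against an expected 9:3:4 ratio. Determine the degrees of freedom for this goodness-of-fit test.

A goodness-of-fit test with 3 phenotype classes has df = 3 − 1 = 2.

2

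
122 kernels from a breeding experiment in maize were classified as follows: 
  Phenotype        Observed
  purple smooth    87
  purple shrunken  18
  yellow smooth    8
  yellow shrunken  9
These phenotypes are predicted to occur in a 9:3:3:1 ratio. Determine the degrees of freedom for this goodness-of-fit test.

3

A goodness-of-fit test with 4 phenotype classes has df = 4 − 1 = 3.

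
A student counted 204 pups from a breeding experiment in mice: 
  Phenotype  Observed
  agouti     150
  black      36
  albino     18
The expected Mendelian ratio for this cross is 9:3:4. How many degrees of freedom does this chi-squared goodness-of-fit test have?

2

A goodness-of-fit test with 3 phenotype classes has df = 3 − 1 = 2.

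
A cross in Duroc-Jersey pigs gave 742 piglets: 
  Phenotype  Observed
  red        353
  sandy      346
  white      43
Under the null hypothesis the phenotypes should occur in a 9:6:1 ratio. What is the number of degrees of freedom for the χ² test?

A goodness-of-fit test with 3 phenotype classes has df = 3 − 1 = 2.

2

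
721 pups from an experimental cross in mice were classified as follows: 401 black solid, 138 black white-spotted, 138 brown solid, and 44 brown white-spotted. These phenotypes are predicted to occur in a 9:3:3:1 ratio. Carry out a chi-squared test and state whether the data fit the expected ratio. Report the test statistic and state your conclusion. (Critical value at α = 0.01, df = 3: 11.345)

Expected counts for N = 721 under a 9:3:3:1 ratio (total parts = 16):
  black solid: 721 × 9/16 = 405.5625
  black white-spotted: 721 × 3/16 = 135.1875
  brown solid: 721 × 3/16 = 135.1875
  brown white-spotted: 721 × 1/16 = 45.0625
χ² = Σ (O − E)² / E
  black solid: (401 − 405.5625)² / 405.5625 = 0.0513
  black white-spotted: (138 − 135.1875)² / 135.1875 = 0.0585
  brown solid: (138 − 135.1875)² / 135.1875 = 0.0585
  brown white-spotted: (44 − 45.0625)² / 45.0625 = 0.0251
χ² = 0.0513 + 0.0585 + 0.0585 + 0.0251 = 0.1934 ≈ 0.193
Degrees of freedom = 4 − 1 = 3; critical value at α = 0.01 is 11.345.
Since 0.193 < 11.345, we fail to reject the null hypothesis — the data are consistent with the 9:3:3:1 ratio.

0.193; consistent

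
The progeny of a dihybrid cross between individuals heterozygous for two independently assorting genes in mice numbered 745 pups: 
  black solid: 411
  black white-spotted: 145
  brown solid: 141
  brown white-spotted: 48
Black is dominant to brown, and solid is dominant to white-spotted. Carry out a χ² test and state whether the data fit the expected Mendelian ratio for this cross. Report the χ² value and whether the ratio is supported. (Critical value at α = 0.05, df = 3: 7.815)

0.414; consistent

A dihybrid F₂ with independent assortment and complete dominance at both loci gives a 9:3:3:1 phenotypic ratio.
Expected counts for N = 745 under a 9:3:3:1 ratio (total parts = 16):
  black solid: 745 × 9/16 = 419.0625
  black white-spotted: 745 × 3/16 = 139.6875
  brown solid: 745 × 3/16 = 139.6875
  brown white-spotted: 745 × 1/16 = 46.5625
χ² = Σ (O − E)² / E
  black solid: (411 − 419.0625)² / 419.0625 = 0.1551
  black white-spotted: (145 − 139.6875)² / 139.6875 = 0.2020
  brown solid: (141 − 139.6875)² / 139.6875 = 0.0123
  brown white-spotted: (48 − 46.5625)² / 46.5625 = 0.0444
χ² = 0.1551 + 0.2020 + 0.0123 + 0.0444 = 0.4138 ≈ 0.414
Degrees of freedom = 4 − 1 = 3; critical value at α = 0.05 is 7.815.
Since 0.414 < 7.815, we fail to reject the null hypothesis — the data are consistent with the 9:3:3:1 ratio.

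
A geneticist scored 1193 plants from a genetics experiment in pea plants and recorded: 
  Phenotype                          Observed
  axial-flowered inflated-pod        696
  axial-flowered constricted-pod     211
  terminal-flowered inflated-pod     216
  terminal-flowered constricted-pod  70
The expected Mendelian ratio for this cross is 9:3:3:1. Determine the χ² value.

Total ratio parts = 16. Expected numbers out of 1193:
  axial-flowered inflated-pod: 1193 × 9/16 = 671.0625
  axial-flowered constricted-pod: 1193 × 3/16 = 223.6875
  terminal-flowered inflated-pod: 1193 × 3/16 = 223.6875
  terminal-flowered constricted-pod: 1193 × 1/16 = 74.5625
χ² = Σ (O − E)² / E
  axial-flowered inflated-pod: (696 − 671.0625)² / 671.0625 = 0.9267
  axial-flowered constricted-pod: (211 − 223.6875)² / 223.6875 = 0.7196
  terminal-flowered inflated-pod: (216 − 223.6875)² / 223.6875 = 0.2642
  terminal-flowered constricted-pod: (70 − 74.5625)² / 74.5625 = 0.2792
χ² = 0.9267 + 0.7196 + 0.2642 + 0.2792 = 2.1897 ≈ 2.190

2.190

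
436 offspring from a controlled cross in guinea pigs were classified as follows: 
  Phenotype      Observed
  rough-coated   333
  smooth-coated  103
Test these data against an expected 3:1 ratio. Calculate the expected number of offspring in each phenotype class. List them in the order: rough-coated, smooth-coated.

Total ratio parts = 4. Expected numbers out of 436:
  rough-coated: 436 × 3/4 = 327
  smooth-coated: 436 × 1/4 = 109

327, 109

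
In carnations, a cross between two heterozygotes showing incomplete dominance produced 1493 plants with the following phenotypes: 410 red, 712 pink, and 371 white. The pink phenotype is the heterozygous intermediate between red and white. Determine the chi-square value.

With incomplete dominance, a heterozygote × heterozygote cross gives a 1:2:1 phenotypic ratio.
Expected counts for N = 1493 under a 1:2:1 ratio (total parts = 4):
  red: 1493 × 1/4 = 373.25
  pink: 1493 × 2/4 = 746.5
  white: 1493 × 1/4 = 373.25
χ² = Σ (O − E)² / E
  red: (410 − 373.25)² / 373.25 = 3.6184
  pink: (712 − 746.5)² / 746.5 = 1.5944
  white: (371 − 373.25)² / 373.25 = 0.0136
χ² = 3.6184 + 1.5944 + 0.0136 = 5.2264 ≈ 5.226

5.226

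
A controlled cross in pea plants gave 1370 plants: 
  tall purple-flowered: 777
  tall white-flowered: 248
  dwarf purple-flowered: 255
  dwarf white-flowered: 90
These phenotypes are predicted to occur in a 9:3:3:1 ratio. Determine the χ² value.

Under the 9:3:3:1 hypothesis (Σ ratio = 16, N = 1370):
  tall purple-flowered: 1370 × 9/16 = 770.625
  tall white-flowered: 1370 × 3/16 = 256.875
  dwarf purple-flowered: 1370 × 3/16 = 256.875
  dwarf white-flowered: 1370 × 1/16 = 85.625
χ² = Σ (O − E)² / E
  tall purple-flowered: (777 − 770.625)² / 770.625 = 0.0527
  tall white-flowered: (248 − 256.875)² / 256.875 = 0.3066
  dwarf purple-flowered: (255 − 256.875)² / 256.875 = 0.0137
  dwarf white-flowered: (90 − 85.625)² / 85.625 = 0.2235
χ² = 0.0527 + 0.3066 + 0.0137 + 0.2235 = 0.5965 ≈ 0.597

0.597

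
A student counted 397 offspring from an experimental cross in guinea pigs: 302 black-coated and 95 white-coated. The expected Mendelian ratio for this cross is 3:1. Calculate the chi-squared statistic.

The 3:1 ratio has 4 parts, so with N = 397 the expected counts are:
  black-coated: 397 × 3/4 = 297.75
  white-coated: 397 × 1/4 = 99.25
χ² = Σ (O − E)² / E
  black-coated: (302 − 297.75)² / 297.75 = 0.0607
  white-coated: (95 − 99.25)² / 99.25 = 0.1820
χ² = 0.0607 + 0.1820 = 0.2427 ≈ 0.243

0.243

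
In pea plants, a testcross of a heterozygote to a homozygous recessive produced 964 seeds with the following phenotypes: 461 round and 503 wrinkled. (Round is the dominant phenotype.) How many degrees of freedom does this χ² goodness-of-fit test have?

1

A testcross of a heterozygote (Aa × aa) gives a 1:1 phenotypic ratio.
A goodness-of-fit test with 2 phenotype classes has df = 2 − 1 = 1.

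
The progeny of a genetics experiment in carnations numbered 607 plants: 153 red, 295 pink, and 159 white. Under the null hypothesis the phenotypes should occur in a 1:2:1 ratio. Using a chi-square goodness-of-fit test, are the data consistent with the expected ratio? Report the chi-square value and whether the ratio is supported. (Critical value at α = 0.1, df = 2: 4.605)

The 1:2:1 ratio has 4 parts, so with N = 607 the expected counts are:
  red: 607 × 1/4 = 151.75
  pink: 607 × 2/4 = 303.5
  white: 607 × 1/4 = 151.75
χ² = Σ (O − E)² / E
  red: (153 − 151.75)² / 151.75 = 0.0103
  pink: (295 − 303.5)² / 303.5 = 0.2381
  white: (159 − 151.75)² / 151.75 = 0.3464
χ² = 0.0103 + 0.2381 + 0.3464 = 0.5948 ≈ 0.595
Degrees of freedom = 3 − 1 = 2; critical value at α = 0.1 is 4.605.
Since 0.595 < 4.605, we fail to reject the null hypothesis — the data are consistent with the 1:2:1 ratio.

0.595; consistent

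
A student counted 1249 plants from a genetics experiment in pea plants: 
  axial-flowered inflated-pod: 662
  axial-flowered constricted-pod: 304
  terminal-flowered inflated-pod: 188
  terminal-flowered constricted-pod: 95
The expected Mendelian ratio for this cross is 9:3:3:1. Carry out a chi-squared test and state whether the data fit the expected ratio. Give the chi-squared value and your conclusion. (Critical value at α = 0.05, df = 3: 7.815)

The 9:3:3:1 ratio has 16 parts, so with N = 1249 the expected counts are:
  axial-flowered inflated-pod: 1249 × 9/16 = 702.5625
  axial-flowered constricted-pod: 1249 × 3/16 = 234.1875
  terminal-flowered inflated-pod: 1249 × 3/16 = 234.1875
  terminal-flowered constricted-pod: 1249 × 1/16 = 78.0625
χ² = Σ (O − E)² / E
  axial-flowered inflated-pod: (662 − 702.5625)² / 702.5625 = 2.3419
  axial-flowered constricted-pod: (304 − 234.1875)² / 234.1875 = 20.8115
  terminal-flowered inflated-pod: (188 − 234.1875)² / 234.1875 = 9.1093
  terminal-flowered constricted-pod: (95 − 78.0625)² / 78.0625 = 3.6750
χ² = 2.3419 + 20.8115 + 9.1093 + 3.6750 = 35.9377 ≈ 35.938
Degrees of freedom = 4 − 1 = 3; critical value at α = 0.05 is 7.815.
Since 35.938 > 7.815, we reject the null hypothesis — the data do not fit the 9:3:3:1 ratio.

35.938; not consistent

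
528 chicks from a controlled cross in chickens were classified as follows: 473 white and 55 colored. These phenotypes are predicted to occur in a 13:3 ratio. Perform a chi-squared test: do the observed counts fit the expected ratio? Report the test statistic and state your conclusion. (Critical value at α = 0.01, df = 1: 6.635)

24.068; not consistent

The 13:3 ratio has 16 parts, so with N = 528 the expected counts are:
  white: 528 × 13/16 = 429
  colored: 528 × 3/16 = 99
χ² = Σ (O − E)² / E
  white: (473 − 429)² / 429 = 4.5128
  colored: (55 − 99)² / 99 = 19.5556
χ² = 4.5128 + 19.5556 = 24.0684 ≈ 24.068
Degrees of freedom = 2 − 1 = 1; critical value at α = 0.01 is 6.635.
Since 24.068 > 6.635, we reject the null hypothesis — the data do not fit the 13:3 ratio.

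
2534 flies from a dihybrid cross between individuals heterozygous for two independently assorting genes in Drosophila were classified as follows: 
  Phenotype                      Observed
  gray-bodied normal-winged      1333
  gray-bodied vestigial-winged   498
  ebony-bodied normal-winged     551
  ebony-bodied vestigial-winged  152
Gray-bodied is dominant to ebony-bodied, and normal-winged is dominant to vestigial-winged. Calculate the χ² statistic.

19.461

A dihybrid F₂ with independent assortment and complete dominance at both loci gives a 9:3:3:1 phenotypic ratio.
Expected counts for N = 2534 under a 9:3:3:1 ratio (total parts = 16):
  gray-bodied normal-winged: 2534 × 9/16 = 1425.375
  gray-bodied vestigial-winged: 2534 × 3/16 = 475.125
  ebony-bodied normal-winged: 2534 × 3/16 = 475.125
  ebony-bodied vestigial-winged: 2534 × 1/16 = 158.375
χ² = Σ (O − E)² / E
  gray-bodied normal-winged: (1333 − 1425.375)² / 1425.375 = 5.9866
  gray-bodied vestigial-winged: (498 − 475.125)² / 475.125 = 1.1013
  ebony-bodied normal-winged: (551 − 475.125)² / 475.125 = 12.1168
  ebony-bodied vestigial-winged: (152 − 158.375)² / 158.375 = 0.2566
χ² = 5.9866 + 1.1013 + 12.1168 + 0.2566 = 19.4613 ≈ 19.461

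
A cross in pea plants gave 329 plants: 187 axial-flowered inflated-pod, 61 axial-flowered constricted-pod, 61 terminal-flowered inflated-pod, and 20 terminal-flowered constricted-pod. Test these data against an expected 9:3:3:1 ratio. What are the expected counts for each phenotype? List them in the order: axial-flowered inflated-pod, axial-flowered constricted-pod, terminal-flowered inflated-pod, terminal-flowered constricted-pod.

185.0625, 61.6875, 61.6875, 20.5625

Total ratio parts = 16. Expected numbers out of 329:
  axial-flowered inflated-pod: 329 × 9/16 = 185.0625
  axial-flowered constricted-pod: 329 × 3/16 = 61.6875
  terminal-flowered inflated-pod: 329 × 3/16 = 61.6875
  terminal-flowered constricted-pod: 329 × 1/16 = 20.5625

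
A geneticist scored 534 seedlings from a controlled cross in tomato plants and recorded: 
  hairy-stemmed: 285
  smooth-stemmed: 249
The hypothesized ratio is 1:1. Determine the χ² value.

2.427

Expected counts for N = 534 under a 1:1 ratio (total parts = 2):
  hairy-stemmed: 534 × 1/2 = 267
  smooth-stemmed: 534 × 1/2 = 267
χ² = Σ (O − E)² / E
  hairy-stemmed: (285 − 267)² / 267 = 1.2135
  smooth-stemmed: (249 − 267)² / 267 = 1.2135
χ² = 1.2135 + 1.2135 = 2.427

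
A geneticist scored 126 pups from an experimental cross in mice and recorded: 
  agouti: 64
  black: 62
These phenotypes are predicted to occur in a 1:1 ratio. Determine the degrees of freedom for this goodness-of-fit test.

1

A goodness-of-fit test with 2 phenotype classes has df = 2 − 1 = 1.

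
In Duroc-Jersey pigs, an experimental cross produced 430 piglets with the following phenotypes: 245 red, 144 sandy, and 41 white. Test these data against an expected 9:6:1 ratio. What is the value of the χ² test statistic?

9.310

Total ratio parts = 16. Expected numbers out of 430:
  red: 430 × 9/16 = 241.875
  sandy: 430 × 6/16 = 161.25
  white: 430 × 1/16 = 26.875
χ² = Σ (O − E)² / E
  red: (245 − 241.875)² / 241.875 = 0.0404
  sandy: (144 − 161.25)² / 161.25 = 1.8453
  white: (41 − 26.875)² / 26.875 = 7.4238
χ² = 0.0404 + 1.8453 + 7.4238 = 9.3095 ≈ 9.310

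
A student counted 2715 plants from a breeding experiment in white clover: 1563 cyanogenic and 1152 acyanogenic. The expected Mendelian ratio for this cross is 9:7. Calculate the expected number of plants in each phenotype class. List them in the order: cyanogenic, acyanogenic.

1527.1875, 1187.8125

Total ratio parts = 16. Expected numbers out of 2715:
  cyanogenic: 2715 × 9/16 = 1527.1875
  acyanogenic: 2715 × 7/16 = 1187.8125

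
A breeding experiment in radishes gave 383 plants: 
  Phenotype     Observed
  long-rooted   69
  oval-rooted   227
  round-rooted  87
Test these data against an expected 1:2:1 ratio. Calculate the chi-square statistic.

14.854

Under the 1:2:1 hypothesis (Σ ratio = 4, N = 383):
  long-rooted: 383 × 1/4 = 95.75
  oval-rooted: 383 × 2/4 = 191.5
  round-rooted: 383 × 1/4 = 95.75
χ² = Σ (O − E)² / E
  long-rooted: (69 − 95.75)² / 95.75 = 7.4732
  oval-rooted: (227 − 191.5)² / 191.5 = 6.5809
  round-rooted: (87 − 95.75)² / 95.75 = 0.7996
χ² = 7.4732 + 6.5809 + 0.7996 = 14.8537 ≈ 14.854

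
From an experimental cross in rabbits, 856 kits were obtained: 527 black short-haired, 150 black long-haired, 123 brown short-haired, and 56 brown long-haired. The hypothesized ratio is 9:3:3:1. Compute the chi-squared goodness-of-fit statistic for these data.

13.865

Expected counts for N = 856 under a 9:3:3:1 ratio (total parts = 16):
  black short-haired: 856 × 9/16 = 481.5
  black long-haired: 856 × 3/16 = 160.5
  brown short-haired: 856 × 3/16 = 160.5
  brown long-haired: 856 × 1/16 = 53.5
χ² = Σ (O − E)² / E
  black short-haired: (527 − 481.5)² / 481.5 = 4.2996
  black long-haired: (150 − 160.5)² / 160.5 = 0.6869
  brown short-haired: (123 − 160.5)² / 160.5 = 8.7617
  brown long-haired: (56 − 53.5)² / 53.5 = 0.1168
χ² = 4.2996 + 0.6869 + 8.7617 + 0.1168 = 13.865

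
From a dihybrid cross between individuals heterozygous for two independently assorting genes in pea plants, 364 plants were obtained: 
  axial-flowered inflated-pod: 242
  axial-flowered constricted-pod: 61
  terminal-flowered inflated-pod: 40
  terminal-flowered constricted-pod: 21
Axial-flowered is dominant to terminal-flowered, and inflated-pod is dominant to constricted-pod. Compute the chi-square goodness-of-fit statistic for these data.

A dihybrid F₂ with independent assortment and complete dominance at both loci gives a 9:3:3:1 phenotypic ratio.
Expected counts for N = 364 under a 9:3:3:1 ratio (total parts = 16):
  axial-flowered inflated-pod: 364 × 9/16 = 204.75
  axial-flowered constricted-pod: 364 × 3/16 = 68.25
  terminal-flowered inflated-pod: 364 × 3/16 = 68.25
  terminal-flowered constricted-pod: 364 × 1/16 = 22.75
χ² = Σ (O − E)² / E
  axial-flowered inflated-pod: (242 − 204.75)² / 204.75 = 6.7769
  axial-flowered constricted-pod: (61 − 68.25)² / 68.25 = 0.7701
  terminal-flowered inflated-pod: (40 − 68.25)² / 68.25 = 11.6932
  terminal-flowered constricted-pod: (21 − 22.75)² / 22.75 = 0.1346
χ² = 6.7769 + 0.7701 + 11.6932 + 0.1346 = 19.3748 ≈ 19.375

19.375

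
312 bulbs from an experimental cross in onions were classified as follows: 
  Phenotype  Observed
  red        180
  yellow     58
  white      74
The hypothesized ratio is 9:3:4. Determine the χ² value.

0.325

Under the 9:3:4 hypothesis (Σ ratio = 16, N = 312):
  red: 312 × 9/16 = 175.5
  yellow: 312 × 3/16 = 58.5
  white: 312 × 4/16 = 78
χ² = Σ (O − E)² / E
  red: (180 − 175.5)² / 175.5 = 0.1154
  yellow: (58 − 58.5)² / 58.5 = 0.0043
  white: (74 − 78)² / 78 = 0.2051
χ² = 0.1154 + 0.0043 + 0.2051 = 0.3248 ≈ 0.325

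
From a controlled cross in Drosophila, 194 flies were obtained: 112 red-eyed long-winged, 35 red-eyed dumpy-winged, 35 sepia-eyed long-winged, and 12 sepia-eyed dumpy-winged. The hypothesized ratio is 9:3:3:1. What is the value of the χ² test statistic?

Under the 9:3:3:1 hypothesis (Σ ratio = 16, N = 194):
  red-eyed long-winged: 194 × 9/16 = 109.125
  red-eyed dumpy-winged: 194 × 3/16 = 36.375
  sepia-eyed long-winged: 194 × 3/16 = 36.375
  sepia-eyed dumpy-winged: 194 × 1/16 = 12.125
χ² = Σ (O − E)² / E
  red-eyed long-winged: (112 − 109.125)² / 109.125 = 0.0757
  red-eyed dumpy-winged: (35 − 36.375)² / 36.375 = 0.0520
  sepia-eyed long-winged: (35 − 36.375)² / 36.375 = 0.0520
  sepia-eyed dumpy-winged: (12 − 12.125)² / 12.125 = 0.0013
χ² = 0.0757 + 0.0520 + 0.0520 + 0.0013 = 0.181

0.181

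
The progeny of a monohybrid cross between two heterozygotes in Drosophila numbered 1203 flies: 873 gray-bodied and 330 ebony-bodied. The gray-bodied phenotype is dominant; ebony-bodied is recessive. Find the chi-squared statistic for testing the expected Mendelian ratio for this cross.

3.793

For a monohybrid cross between heterozygotes with complete dominance, the expected phenotypic ratio is 3:1.
Total ratio parts = 4. Expected numbers out of 1203:
  gray-bodied: 1203 × 3/4 = 902.25
  ebony-bodied: 1203 × 1/4 = 300.75
χ² = Σ (O − E)² / E
  gray-bodied: (873 − 902.25)² / 902.25 = 0.9483
  ebony-bodied: (330 − 300.75)² / 300.75 = 2.8448
χ² = 0.9483 + 2.8448 = 3.7931 ≈ 3.793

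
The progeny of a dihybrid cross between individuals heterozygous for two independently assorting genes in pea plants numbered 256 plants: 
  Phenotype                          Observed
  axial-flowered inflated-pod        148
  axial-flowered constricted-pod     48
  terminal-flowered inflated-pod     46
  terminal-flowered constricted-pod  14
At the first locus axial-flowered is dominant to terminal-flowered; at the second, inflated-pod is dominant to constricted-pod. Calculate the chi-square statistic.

0.444

A dihybrid F₂ with independent assortment and complete dominance at both loci gives a 9:3:3:1 phenotypic ratio.
The 9:3:3:1 ratio has 16 parts, so with N = 256 the expected counts are:
  axial-flowered inflated-pod: 256 × 9/16 = 144
  axial-flowered constricted-pod: 256 × 3/16 = 48
  terminal-flowered inflated-pod: 256 × 3/16 = 48
  terminal-flowered constricted-pod: 256 × 1/16 = 16
χ² = Σ (O − E)² / E
  axial-flowered inflated-pod: (148 − 144)² / 144 = 0.1111
  axial-flowered constricted-pod: (48 − 48)² / 48 = 0.0000
  terminal-flowered inflated-pod: (46 − 48)² / 48 = 0.0833
  terminal-flowered constricted-pod: (14 − 16)² / 16 = 0.2500
χ² = 0.1111 + 0.0000 + 0.0833 + 0.2500 = 0.4444 ≈ 0.444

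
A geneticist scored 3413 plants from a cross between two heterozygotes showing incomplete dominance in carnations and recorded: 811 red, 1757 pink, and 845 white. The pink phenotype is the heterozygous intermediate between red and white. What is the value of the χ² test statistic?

3.666

With incomplete dominance, a heterozygote × heterozygote cross gives a 1:2:1 phenotypic ratio.
Total ratio parts = 4. Expected numbers out of 3413:
  red: 3413 × 1/4 = 853.25
  pink: 3413 × 2/4 = 1706.5
  white: 3413 × 1/4 = 853.25
χ² = Σ (O − E)² / E
  red: (811 − 853.25)² / 853.25 = 2.0921
  pink: (1757 − 1706.5)² / 1706.5 = 1.4944
  white: (845 − 853.25)² / 853.25 = 0.0798
χ² = 2.0921 + 1.4944 + 0.0798 = 3.6663 ≈ 3.666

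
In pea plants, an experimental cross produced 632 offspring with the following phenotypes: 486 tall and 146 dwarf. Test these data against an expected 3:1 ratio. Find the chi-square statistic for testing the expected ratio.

Total ratio parts = 4. Expected numbers out of 632:
  tall: 632 × 3/4 = 474
  dwarf: 632 × 1/4 = 158
χ² = Σ (O − E)² / E
  tall: (486 − 474)² / 474 = 0.3038
  dwarf: (146 − 158)² / 158 = 0.9114
χ² = 0.3038 + 0.9114 = 1.2152 ≈ 1.215

1.215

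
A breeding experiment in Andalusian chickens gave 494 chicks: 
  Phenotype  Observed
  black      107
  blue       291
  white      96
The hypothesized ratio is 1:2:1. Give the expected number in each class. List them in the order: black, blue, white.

Expected counts for N = 494 under a 1:2:1 ratio (total parts = 4):
  black: 494 × 1/4 = 123.5
  blue: 494 × 2/4 = 247
  white: 494 × 1/4 = 123.5

123.5, 247, 123.5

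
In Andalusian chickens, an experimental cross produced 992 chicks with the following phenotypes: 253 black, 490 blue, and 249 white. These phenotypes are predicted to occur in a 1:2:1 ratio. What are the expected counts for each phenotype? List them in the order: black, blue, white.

248, 496, 248

The 1:2:1 ratio has 4 parts, so with N = 992 the expected counts are:
  black: 992 × 1/4 = 248
  blue: 992 × 2/4 = 496
  white: 992 × 1/4 = 248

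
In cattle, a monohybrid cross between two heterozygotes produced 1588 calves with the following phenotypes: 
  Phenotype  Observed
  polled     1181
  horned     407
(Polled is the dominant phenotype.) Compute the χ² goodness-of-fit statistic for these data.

0.336

For a monohybrid cross between heterozygotes with complete dominance, the expected phenotypic ratio is 3:1.
Expected counts for N = 1588 under a 3:1 ratio (total parts = 4):
  polled: 1588 × 3/4 = 1191
  horned: 1588 × 1/4 = 397
χ² = Σ (O − E)² / E
  polled: (1181 − 1191)² / 1191 = 0.0840
  horned: (407 − 397)² / 397 = 0.2519
χ² = 0.0840 + 0.2519 = 0.3359 ≈ 0.336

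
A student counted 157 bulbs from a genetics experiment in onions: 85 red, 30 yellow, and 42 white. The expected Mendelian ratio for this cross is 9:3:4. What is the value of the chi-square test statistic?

0.328

The 9:3:4 ratio has 16 parts, so with N = 157 the expected counts are:
  red: 157 × 9/16 = 88.3125
  yellow: 157 × 3/16 = 29.4375
  white: 157 × 4/16 = 39.25
χ² = Σ (O − E)² / E
  red: (85 − 88.3125)² / 88.3125 = 0.1242
  yellow: (30 − 29.4375)² / 29.4375 = 0.0107
  white: (42 − 39.25)² / 39.25 = 0.1927
χ² = 0.1242 + 0.0107 + 0.1927 = 0.3276 ≈ 0.328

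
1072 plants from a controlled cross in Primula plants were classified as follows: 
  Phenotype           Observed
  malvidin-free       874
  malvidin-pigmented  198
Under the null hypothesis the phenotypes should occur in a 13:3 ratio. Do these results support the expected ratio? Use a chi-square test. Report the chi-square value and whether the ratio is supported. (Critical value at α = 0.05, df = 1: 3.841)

0.055; consistent

Total ratio parts = 16. Expected numbers out of 1072:
  malvidin-free: 1072 × 13/16 = 871
  malvidin-pigmented: 1072 × 3/16 = 201
χ² = Σ (O − E)² / E
  malvidin-free: (874 − 871)² / 871 = 0.0103
  malvidin-pigmented: (198 − 201)² / 201 = 0.0448
χ² = 0.0103 + 0.0448 = 0.0551 ≈ 0.055
Degrees of freedom = 2 − 1 = 1; critical value at α = 0.05 is 3.841.
Since 0.055 < 3.841, we fail to reject the null hypothesis — the data are consistent with the 13:3 ratio.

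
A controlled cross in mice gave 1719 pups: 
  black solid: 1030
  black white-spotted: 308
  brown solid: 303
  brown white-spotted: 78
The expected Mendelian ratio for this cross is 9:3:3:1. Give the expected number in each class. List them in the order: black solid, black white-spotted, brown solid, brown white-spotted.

966.9375, 322.3125, 322.3125, 107.4375

Total ratio parts = 16. Expected numbers out of 1719:
  black solid: 1719 × 9/16 = 966.9375
  black white-spotted: 1719 × 3/16 = 322.3125
  brown solid: 1719 × 3/16 = 322.3125
  brown white-spotted: 1719 × 1/16 = 107.4375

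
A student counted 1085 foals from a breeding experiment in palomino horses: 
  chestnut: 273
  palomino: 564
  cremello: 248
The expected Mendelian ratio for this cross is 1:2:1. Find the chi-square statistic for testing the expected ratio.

Under the 1:2:1 hypothesis (Σ ratio = 4, N = 1085):
  chestnut: 1085 × 1/4 = 271.25
  palomino: 1085 × 2/4 = 542.5
  cremello: 1085 × 1/4 = 271.25
χ² = Σ (O − E)² / E
  chestnut: (273 − 271.25)² / 271.25 = 0.0113
  palomino: (564 − 542.5)² / 542.5 = 0.8521
  cremello: (248 − 271.25)² / 271.25 = 1.9929
χ² = 0.0113 + 0.8521 + 1.9929 = 2.8563 ≈ 2.856

2.856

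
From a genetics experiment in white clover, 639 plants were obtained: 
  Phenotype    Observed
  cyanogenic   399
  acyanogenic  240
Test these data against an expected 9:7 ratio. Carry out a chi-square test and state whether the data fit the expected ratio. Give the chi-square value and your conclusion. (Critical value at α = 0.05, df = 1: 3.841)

9.953; not consistent

Under the 9:7 hypothesis (Σ ratio = 16, N = 639):
  cyanogenic: 639 × 9/16 = 359.4375
  acyanogenic: 639 × 7/16 = 279.5625
χ² = Σ (O − E)² / E
  cyanogenic: (399 − 359.4375)² / 359.4375 = 4.3546
  acyanogenic: (240 − 279.5625)² / 279.5625 = 5.5987
χ² = 4.3546 + 5.5987 = 9.9533 ≈ 9.953
Degrees of freedom = 2 − 1 = 1; critical value at α = 0.05 is 3.841.
Since 9.953 > 3.841, we reject the null hypothesis — the data do not fit the 9:7 ratio.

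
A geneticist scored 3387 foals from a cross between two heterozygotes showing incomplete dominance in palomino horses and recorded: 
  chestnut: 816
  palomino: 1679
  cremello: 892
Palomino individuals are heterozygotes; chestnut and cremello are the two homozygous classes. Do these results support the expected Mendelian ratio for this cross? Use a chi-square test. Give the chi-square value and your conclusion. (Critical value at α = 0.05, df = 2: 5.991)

With incomplete dominance, a heterozygote × heterozygote cross gives a 1:2:1 phenotypic ratio.
The 1:2:1 ratio has 4 parts, so with N = 3387 the expected counts are:
  chestnut: 3387 × 1/4 = 846.75
  palomino: 3387 × 2/4 = 1693.5
  cremello: 3387 × 1/4 = 846.75
χ² = Σ (O − E)² / E
  chestnut: (816 − 846.75)² / 846.75 = 1.1167
  palomino: (1679 − 1693.5)² / 1693.5 = 0.1242
  cremello: (892 − 846.75)² / 846.75 = 2.4181
χ² = 1.1167 + 0.1242 + 2.4181 = 3.659
Degrees of freedom = 3 − 1 = 2; critical value at α = 0.05 is 5.991.
Since 3.659 < 5.991, we fail to reject the null hypothesis — the data are consistent with the 1:2:1 ratio.

3.659; consistent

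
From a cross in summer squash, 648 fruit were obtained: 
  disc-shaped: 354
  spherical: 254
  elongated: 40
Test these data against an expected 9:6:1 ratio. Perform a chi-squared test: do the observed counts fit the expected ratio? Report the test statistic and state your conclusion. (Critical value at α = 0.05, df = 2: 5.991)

0.807; consistent

Expected counts for N = 648 under a 9:6:1 ratio (total parts = 16):
  disc-shaped: 648 × 9/16 = 364.5
  spherical: 648 × 6/16 = 243
  elongated: 648 × 1/16 = 40.5
χ² = Σ (O − E)² / E
  disc-shaped: (354 − 364.5)² / 364.5 = 0.3025
  spherical: (254 − 243)² / 243 = 0.4979
  elongated: (40 − 40.5)² / 40.5 = 0.0062
χ² = 0.3025 + 0.4979 + 0.0062 = 0.8066 ≈ 0.807
Degrees of freedom = 3 − 1 = 2; critical value at α = 0.05 is 5.991.
Since 0.807 < 5.991, we fail to reject the null hypothesis — the data are consistent with the 9:6:1 ratio.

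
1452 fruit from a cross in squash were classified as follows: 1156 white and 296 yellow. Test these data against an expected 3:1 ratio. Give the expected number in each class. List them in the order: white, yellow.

1089, 363

The 3:1 ratio has 4 parts, so with N = 1452 the expected counts are:
  white: 1452 × 3/4 = 1089
  yellow: 1452 × 1/4 = 363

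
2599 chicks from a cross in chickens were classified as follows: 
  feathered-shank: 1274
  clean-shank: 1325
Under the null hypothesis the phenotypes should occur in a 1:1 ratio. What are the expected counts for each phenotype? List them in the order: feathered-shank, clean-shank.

The 1:1 ratio has 2 parts, so with N = 2599 the expected counts are:
  feathered-shank: 2599 × 1/2 = 1299.5
  clean-shank: 2599 × 1/2 = 1299.5

1299.5, 1299.5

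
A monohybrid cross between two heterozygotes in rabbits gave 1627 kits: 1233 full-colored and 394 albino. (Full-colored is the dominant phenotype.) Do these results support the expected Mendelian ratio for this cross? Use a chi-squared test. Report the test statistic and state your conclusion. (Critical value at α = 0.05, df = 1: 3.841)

0.533; consistent

For a monohybrid cross between heterozygotes with complete dominance, the expected phenotypic ratio is 3:1.
Total ratio parts = 4. Expected numbers out of 1627:
  full-colored: 1627 × 3/4 = 1220.25
  albino: 1627 × 1/4 = 406.75
χ² = Σ (O − E)² / E
  full-colored: (1233 − 1220.25)² / 1220.25 = 0.1332
  albino: (394 − 406.75)² / 406.75 = 0.3997
χ² = 0.1332 + 0.3997 = 0.5329 ≈ 0.533
Degrees of freedom = 2 − 1 = 1; critical value at α = 0.05 is 3.841.
Since 0.533 < 3.841, we fail to reject the null hypothesis — the data are consistent with the 3:1 ratio.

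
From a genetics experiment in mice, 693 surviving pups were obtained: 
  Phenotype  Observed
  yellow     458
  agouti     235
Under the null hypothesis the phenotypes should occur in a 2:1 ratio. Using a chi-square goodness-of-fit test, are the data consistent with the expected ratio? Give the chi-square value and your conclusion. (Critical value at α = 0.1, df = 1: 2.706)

0.104; consistent

Total ratio parts = 3. Expected numbers out of 693:
  yellow: 693 × 2/3 = 462
  agouti: 693 × 1/3 = 231
χ² = Σ (O − E)² / E
  yellow: (458 − 462)² / 462 = 0.0346
  agouti: (235 − 231)² / 231 = 0.0693
χ² = 0.0346 + 0.0693 = 0.1039 ≈ 0.104
Degrees of freedom = 2 − 1 = 1; critical value at α = 0.1 is 2.706.
Since 0.104 < 2.706, we fail to reject the null hypothesis — the data are consistent with the 2:1 ratio.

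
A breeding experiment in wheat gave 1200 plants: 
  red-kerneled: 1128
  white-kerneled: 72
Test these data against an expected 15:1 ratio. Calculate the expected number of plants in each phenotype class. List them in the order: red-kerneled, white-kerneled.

1125, 75

Under the 15:1 hypothesis (Σ ratio = 16, N = 1200):
  red-kerneled: 1200 × 15/16 = 1125
  white-kerneled: 1200 × 1/16 = 75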